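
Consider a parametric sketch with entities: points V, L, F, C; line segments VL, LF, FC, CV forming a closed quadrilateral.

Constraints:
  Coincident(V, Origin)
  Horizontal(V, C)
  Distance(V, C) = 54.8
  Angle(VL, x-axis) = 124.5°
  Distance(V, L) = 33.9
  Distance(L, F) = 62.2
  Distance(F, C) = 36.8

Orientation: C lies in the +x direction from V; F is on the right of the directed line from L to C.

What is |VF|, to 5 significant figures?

28.993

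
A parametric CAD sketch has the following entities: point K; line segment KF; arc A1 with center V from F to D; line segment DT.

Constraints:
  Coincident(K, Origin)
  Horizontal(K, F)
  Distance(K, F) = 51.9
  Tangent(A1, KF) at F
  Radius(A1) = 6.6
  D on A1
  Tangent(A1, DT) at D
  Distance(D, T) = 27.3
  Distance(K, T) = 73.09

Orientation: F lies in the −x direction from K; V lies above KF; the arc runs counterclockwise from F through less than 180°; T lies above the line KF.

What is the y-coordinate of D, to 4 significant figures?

11.23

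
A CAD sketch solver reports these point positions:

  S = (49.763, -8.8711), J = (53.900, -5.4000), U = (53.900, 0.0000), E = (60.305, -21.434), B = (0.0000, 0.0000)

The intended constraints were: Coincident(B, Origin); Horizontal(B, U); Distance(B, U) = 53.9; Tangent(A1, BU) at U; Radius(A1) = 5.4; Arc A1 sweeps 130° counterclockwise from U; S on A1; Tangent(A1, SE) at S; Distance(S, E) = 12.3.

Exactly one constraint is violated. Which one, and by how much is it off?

Distance(S, E) = 12.3 — off by 4.10.

B = (0.00, 0.00) ✓; B.y = 0.00, U.y = 0.00 ✓; |BU| = 53.90 ✓; ∠(JU, UB) = 90.00° ✓; |JU| = 5.400 ✓; bearing(J→S) − bearing(J→U) = 130.0° ✓; |JS| = 5.400 ✓; ∠(JS, SE) = 90.00° ✓; |SE| = 16.40 ✗.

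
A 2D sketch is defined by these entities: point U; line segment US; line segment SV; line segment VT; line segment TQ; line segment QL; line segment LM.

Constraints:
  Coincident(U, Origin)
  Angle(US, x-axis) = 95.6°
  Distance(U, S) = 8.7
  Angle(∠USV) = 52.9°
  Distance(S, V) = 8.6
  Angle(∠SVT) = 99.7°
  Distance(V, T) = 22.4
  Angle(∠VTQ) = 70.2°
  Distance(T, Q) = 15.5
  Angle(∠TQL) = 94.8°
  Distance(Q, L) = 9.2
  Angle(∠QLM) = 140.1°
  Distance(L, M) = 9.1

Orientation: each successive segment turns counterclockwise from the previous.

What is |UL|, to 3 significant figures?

7.98

∠VTQ = 70.2° gives TQ at 52.8° from the x-axis; with |TQ| = 15.5, Q = (14.4, -3.61). ∠TQL = 94.8° gives QL at 138° from the x-axis; with |QL| = 9.2, L = (7.57, 2.54). Then |UL| = |L − U| = 7.98.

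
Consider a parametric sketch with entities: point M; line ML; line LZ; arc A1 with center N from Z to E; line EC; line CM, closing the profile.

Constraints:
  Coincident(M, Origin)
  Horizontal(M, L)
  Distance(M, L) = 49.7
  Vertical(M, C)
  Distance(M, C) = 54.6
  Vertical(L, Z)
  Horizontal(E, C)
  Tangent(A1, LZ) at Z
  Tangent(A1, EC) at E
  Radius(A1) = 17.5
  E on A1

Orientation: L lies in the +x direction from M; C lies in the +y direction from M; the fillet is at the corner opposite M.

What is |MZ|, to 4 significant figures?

62.02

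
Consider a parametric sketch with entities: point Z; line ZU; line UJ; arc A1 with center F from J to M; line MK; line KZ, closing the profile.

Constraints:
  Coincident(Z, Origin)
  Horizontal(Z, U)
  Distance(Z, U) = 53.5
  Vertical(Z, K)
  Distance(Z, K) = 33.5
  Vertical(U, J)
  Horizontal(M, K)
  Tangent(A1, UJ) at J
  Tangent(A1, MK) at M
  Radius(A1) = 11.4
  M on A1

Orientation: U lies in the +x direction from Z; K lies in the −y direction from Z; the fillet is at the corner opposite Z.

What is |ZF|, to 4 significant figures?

47.55

Z is at the origin; Z and U share the same y with |ZU| = 53.5 and U on the +x side, so U = (53.50, 0.000). Z and K share the same x with |ZK| = 33.5 and K on the −y side, so K = (0.000, -33.50). The virtual corner opposite Z is at (53.50, -33.50). The tangent condition forces FJ to be normal to UJ and A1 meets MK tangentially, so FM is at right angles to MK, with radius 11.4, so the center F sits 11.4 in from both sides at F = (42.10, -22.10). Then |ZF| = |F − Z| = 47.55.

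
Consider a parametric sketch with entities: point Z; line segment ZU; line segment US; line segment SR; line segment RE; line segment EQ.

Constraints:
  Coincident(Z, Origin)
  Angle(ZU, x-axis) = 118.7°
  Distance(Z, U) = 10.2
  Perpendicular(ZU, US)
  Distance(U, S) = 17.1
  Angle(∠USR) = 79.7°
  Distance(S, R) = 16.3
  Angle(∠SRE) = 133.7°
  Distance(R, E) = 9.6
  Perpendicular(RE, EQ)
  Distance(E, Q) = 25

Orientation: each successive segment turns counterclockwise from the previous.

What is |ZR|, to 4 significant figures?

15.34

Z is at the origin; ZU runs at 118.7° with length 10.2, so U = (-4.898, 8.947). ZU is perpendicular to US, so US runs at -151.3°; with |US| = 17.1, S = (-19.90, 0.7351). ∠USR = 79.7° gives SR at -51.00° from the x-axis; with |SR| = 16.3, R = (-9.640, -11.93). Then |ZR| = |R − Z| = 15.34.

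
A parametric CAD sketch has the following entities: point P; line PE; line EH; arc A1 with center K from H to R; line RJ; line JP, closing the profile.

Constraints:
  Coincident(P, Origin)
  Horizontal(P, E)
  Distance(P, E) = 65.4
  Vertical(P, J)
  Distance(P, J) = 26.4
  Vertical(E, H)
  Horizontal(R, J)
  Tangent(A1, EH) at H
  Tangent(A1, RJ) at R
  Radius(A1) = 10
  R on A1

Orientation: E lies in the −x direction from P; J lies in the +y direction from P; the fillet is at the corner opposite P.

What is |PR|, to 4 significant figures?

61.37

P is at the origin; P and E share the same y with |PE| = 65.4 and E on the −x side, so E = (-65.40, 0.000). P and J share the same x with |PJ| = 26.4 and J on the +y side, so J = (0.000, 26.40). The virtual corner opposite P is at (-65.40, 26.40). Since A1 is tangent to EH there, KH ⟂ EH and A1 meets RJ tangentially, so KR is at right angles to RJ, with radius 10.0, so the center K sits 10.0 in from both sides at K = (-55.40, 16.40). That places the tangent points at H = (-65.40, 16.40) on EH and R = (-55.40, 26.40) on RJ. Then |PR| = |R − P| = 61.37.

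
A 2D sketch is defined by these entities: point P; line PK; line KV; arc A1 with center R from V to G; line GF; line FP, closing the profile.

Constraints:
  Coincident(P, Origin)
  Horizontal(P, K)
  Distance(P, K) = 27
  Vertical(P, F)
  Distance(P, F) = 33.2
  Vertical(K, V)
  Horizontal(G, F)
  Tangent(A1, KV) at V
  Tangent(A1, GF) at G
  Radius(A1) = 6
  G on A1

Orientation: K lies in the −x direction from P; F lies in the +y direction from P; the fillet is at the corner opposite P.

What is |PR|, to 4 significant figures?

34.36

P is at the origin; P and K share the same y with |PK| = 27.0 and K on the −x side, so K = (-27.00, 0.000). P and F share the same x with |PF| = 33.2 and F on the +y side, so F = (0.000, 33.20). The virtual corner opposite P is at (-27.00, 33.20). The tangent condition forces RV to be normal to KV and the tangent condition forces RG to be normal to GF, with radius 6.0, so the center R sits 6.0 in from both sides at R = (-21.00, 27.20). Then |PR| = |R − P| = 34.36.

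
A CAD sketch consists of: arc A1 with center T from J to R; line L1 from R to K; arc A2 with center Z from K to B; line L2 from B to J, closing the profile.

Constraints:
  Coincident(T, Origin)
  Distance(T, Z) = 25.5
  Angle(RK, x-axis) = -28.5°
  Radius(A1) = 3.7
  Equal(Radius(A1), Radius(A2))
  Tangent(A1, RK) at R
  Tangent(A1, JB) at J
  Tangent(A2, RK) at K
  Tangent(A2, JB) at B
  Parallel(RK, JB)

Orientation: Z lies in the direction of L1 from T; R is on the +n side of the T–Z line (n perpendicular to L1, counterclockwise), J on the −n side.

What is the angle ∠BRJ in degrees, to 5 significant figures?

73.817°

The slot axis is L1's direction at -28.5°, so u = (cos -28.5°, sin -28.5°) = (0.87882, -0.47716) and n = (−sin -28.5°, cos -28.5°) = (0.47716, 0.87882). T is at the origin and Z lies 25.5 along u from T, so Z = 25.5·u = (22.410, -12.168). Tangency of A1 to both parallel lines with radius 3.7 puts R and J at T ± 3.7·n: R = (1.7655, 3.2516), J = (-1.7655, -3.2516). Equal radii place K and B the same way about Z: K = Z + 3.7·n = (24.175, -8.9159), B = Z − 3.7·n = (20.644, -15.419). Then cos ∠BRJ = RB·RJ / (|RB||RJ|), giving 73.817°.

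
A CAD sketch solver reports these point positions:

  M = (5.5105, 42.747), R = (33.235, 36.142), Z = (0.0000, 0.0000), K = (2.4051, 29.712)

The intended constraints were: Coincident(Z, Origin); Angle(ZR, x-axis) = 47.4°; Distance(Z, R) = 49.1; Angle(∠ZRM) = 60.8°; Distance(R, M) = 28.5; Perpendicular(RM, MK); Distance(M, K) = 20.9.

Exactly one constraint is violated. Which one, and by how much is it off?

Distance(M, K) = 20.9 — off by 7.50.

Z = (0.00, 0.00) ✓; ZR at 47.40° ✓; |ZR| = 49.10 ✓; ∠ZRM = 60.80° ✓; |RM| = 28.50 ✓; ∠(RM, MK) = 90.00° ✓; |MK| = 13.40 ✗.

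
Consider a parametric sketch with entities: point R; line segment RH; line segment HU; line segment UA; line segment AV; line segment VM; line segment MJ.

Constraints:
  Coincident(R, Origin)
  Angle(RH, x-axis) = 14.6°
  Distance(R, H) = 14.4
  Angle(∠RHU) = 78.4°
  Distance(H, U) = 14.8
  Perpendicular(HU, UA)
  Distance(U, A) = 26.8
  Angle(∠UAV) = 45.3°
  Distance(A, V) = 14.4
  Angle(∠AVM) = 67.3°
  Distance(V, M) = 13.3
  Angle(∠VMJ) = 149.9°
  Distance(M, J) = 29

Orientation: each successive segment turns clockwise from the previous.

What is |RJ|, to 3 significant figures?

42.7

R is at the origin; RH runs at 14.6° with length 14.4, so H = (13.9, 3.63). ∠RHU = 78.4° gives HU at -87.0° from the x-axis; with |HU| = 14.8, U = (14.7, -11.1). The perpendicularity gives UA at right angles to HU, so UA runs at -177°; with |UA| = 26.8, A = (-12.1, -12.6). ∠UAV = 45.3° gives AV at 48.3° from the x-axis; with |AV| = 14.4, V = (-2.47, -1.80). ∠AVM = 67.3° gives VM at -64.4° from the x-axis; with |VM| = 13.3, M = (3.27, -13.8). ∠VMJ = 149.9° gives MJ at -94.5° from the x-axis; with |MJ| = 29.0, J = (0.997, -42.7). Then |RJ| = |J − R| = 42.7.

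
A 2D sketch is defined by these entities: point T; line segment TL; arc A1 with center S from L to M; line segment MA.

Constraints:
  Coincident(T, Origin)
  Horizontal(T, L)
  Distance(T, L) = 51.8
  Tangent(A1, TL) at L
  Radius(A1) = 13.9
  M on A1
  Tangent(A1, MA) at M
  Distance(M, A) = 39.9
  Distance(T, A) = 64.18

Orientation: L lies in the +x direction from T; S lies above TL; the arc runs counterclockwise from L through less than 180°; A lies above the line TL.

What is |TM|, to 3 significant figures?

66.4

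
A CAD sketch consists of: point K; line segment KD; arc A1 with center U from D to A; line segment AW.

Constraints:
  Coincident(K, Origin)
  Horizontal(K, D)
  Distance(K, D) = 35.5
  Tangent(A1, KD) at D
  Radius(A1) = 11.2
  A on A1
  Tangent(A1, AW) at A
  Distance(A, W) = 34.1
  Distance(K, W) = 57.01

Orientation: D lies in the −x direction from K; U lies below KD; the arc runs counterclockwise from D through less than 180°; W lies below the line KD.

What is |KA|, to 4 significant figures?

48.38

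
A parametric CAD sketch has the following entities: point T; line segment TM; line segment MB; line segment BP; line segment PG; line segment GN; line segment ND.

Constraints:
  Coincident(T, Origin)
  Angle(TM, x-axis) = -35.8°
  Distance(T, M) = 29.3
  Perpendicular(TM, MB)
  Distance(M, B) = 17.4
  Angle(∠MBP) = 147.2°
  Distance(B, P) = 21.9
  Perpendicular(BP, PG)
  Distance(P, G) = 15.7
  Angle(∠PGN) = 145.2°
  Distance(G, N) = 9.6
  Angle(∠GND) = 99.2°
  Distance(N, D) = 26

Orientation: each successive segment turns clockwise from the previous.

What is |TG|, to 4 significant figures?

27.63

∠MBP = 147.2° gives BP at -158.6° from the x-axis; with |BP| = 21.9, P = (-6.804, -39.24). BP ⟂ PG, so PG runs at 111.4°; with |PG| = 15.7, G = (-12.53, -24.62). Then |TG| = |G − T| = 27.63.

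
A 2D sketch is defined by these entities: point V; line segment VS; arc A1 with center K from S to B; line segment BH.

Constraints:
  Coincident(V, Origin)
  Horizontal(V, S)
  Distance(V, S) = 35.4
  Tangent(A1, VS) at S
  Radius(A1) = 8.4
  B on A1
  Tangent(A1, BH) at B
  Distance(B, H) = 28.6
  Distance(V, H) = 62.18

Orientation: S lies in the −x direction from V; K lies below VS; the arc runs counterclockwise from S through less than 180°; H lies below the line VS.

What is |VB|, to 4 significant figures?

43.65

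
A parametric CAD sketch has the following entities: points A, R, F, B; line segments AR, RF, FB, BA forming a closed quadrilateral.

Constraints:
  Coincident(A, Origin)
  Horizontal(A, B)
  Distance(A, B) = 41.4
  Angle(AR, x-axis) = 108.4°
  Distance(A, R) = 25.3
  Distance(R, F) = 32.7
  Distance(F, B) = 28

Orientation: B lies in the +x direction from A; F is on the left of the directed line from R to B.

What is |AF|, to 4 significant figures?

33.37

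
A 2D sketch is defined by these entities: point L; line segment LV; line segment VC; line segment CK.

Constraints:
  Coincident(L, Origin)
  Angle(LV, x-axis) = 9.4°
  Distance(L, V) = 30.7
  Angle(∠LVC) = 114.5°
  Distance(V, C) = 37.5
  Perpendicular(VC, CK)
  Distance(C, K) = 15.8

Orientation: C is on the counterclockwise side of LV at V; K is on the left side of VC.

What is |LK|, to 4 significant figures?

51.68

L is at the origin; LV runs at 9.4° with length 30.7, so V = 30.7·(cos 9.4°, sin 9.4°) = (30.29, 5.014). ∠LVC = 114.5°, so VC runs at 9.4° + (180° − 114.5°) = 74.90° from the x-axis; with |VC| = 37.5, C = V + 37.5·(cos 74.90°, sin 74.90°) = (40.06, 41.22). The perpendicularity gives CK at right angles to VC; with |CK| = 15.8 on the left of VC, K = C + 15.8·(-0.9655, 0.2605) = (24.80, 45.34). Then |LK| = |K − L| = 51.68.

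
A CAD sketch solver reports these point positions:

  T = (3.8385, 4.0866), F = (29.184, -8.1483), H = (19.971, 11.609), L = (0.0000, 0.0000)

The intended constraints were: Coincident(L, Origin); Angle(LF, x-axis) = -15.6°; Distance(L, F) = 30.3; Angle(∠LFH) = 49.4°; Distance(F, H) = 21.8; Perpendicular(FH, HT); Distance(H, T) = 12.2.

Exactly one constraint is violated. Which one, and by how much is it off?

Distance(H, T) = 12.2 — off by 5.60.

L = (0.00, 0.00) ✓; LF at -15.60° ✓; |LF| = 30.30 ✓; ∠LFH = 49.40° ✓; |FH| = 21.80 ✓; ∠(FH, HT) = 90.00° ✓; |HT| = 17.80 ✗.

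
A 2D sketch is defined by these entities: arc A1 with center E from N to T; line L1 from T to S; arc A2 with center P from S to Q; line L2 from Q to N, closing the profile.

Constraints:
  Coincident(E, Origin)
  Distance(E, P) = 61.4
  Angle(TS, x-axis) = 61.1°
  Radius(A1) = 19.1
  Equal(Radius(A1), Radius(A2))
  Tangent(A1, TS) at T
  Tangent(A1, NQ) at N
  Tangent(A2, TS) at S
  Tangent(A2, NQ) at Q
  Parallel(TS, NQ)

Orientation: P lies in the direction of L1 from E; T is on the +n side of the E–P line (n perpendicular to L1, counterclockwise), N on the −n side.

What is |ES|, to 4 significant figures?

64.30

The slot axis is L1's direction at 61.1°, so u = (cos 61.1°, sin 61.1°) = (0.4833, 0.8755) and n = (−sin 61.1°, cos 61.1°) = (-0.8755, 0.4833). E is at the origin and P lies 61.4 along u from E, so P = 61.4·u = (29.67, 53.75). Tangency of A1 to both parallel lines with radius 19.1 puts T and N at E ± 19.1·n: T = (-16.72, 9.231), N = (16.72, -9.231). Equal radii place S and Q the same way about P: S = P + 19.1·n = (12.95, 62.98), Q = P − 19.1·n = (46.39, 44.52). Then |ES| = |S − E| = 64.30.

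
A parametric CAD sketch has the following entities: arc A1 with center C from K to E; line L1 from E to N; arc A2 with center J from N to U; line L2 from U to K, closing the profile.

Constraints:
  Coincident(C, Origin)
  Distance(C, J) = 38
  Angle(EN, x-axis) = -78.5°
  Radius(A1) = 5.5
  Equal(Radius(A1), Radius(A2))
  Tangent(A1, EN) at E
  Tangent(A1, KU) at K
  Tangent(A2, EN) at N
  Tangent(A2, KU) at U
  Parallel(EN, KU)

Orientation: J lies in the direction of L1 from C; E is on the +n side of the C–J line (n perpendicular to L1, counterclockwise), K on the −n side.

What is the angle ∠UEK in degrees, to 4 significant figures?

73.86°

Tangency of A1 to both parallel lines with radius 5.5 puts E and K at C ± 5.5·n: E = (5.390, 1.097), K = (-5.390, -1.097). Equal radii place N and U the same way about J: N = J + 5.5·n = (12.97, -36.14), U = J − 5.5·n = (2.186, -38.33). Then cos ∠UEK = EU·EK / (|EU||EK|), giving 73.86°.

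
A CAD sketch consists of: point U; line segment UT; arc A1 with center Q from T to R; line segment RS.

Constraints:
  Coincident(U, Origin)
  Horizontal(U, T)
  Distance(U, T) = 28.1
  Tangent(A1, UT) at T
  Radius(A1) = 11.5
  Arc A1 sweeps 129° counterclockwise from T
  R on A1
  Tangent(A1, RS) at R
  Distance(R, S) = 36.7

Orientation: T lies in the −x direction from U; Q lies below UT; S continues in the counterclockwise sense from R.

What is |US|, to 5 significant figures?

49.272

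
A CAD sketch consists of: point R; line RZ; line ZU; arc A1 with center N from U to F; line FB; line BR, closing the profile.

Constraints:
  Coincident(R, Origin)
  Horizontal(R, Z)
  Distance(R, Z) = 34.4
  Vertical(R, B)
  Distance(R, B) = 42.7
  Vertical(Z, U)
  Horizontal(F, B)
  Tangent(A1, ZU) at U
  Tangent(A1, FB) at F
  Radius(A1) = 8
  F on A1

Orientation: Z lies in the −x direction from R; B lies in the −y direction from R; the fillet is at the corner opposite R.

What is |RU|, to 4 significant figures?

48.86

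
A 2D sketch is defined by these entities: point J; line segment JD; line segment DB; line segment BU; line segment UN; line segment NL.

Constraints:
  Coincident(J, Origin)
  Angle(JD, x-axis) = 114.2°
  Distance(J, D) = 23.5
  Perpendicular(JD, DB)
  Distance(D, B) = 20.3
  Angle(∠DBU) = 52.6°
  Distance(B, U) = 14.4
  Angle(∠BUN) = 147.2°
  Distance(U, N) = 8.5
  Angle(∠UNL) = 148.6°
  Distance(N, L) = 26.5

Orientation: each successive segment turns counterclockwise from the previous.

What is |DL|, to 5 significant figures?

24.139

∠BUN = 147.2° gives UN at 4.4000° from the x-axis; with |UN| = 8.5, N = (-7.0073, 6.9165). ∠UNL = 148.6° gives NL at 35.800° from the x-axis; with |NL| = 26.5, L = (14.486, 22.418). Then |DL| = |L − D| = 24.139.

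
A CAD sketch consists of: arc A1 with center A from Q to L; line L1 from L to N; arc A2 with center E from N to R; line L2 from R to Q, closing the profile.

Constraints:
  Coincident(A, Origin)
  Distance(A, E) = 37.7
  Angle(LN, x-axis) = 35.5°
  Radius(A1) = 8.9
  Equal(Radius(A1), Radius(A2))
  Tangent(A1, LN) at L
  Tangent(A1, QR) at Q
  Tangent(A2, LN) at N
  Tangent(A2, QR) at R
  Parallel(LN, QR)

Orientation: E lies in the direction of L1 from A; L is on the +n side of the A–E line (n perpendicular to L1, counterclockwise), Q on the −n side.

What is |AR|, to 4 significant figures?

38.74

The slot axis is L1's direction at 35.5°, so u = (cos 35.5°, sin 35.5°) = (0.8141, 0.5807) and n = (−sin 35.5°, cos 35.5°) = (-0.5807, 0.8141). A is at the origin and E lies 37.7 along u from A, so E = 37.7·u = (30.69, 21.89). Tangency of A1 to both parallel lines with radius 8.9 puts L and Q at A ± 8.9·n: L = (-5.168, 7.246), Q = (5.168, -7.246). Equal radii place N and R the same way about E: N = E + 8.9·n = (25.52, 29.14), R = E − 8.9·n = (35.86, 14.65). Then |AR| = |R − A| = 38.74.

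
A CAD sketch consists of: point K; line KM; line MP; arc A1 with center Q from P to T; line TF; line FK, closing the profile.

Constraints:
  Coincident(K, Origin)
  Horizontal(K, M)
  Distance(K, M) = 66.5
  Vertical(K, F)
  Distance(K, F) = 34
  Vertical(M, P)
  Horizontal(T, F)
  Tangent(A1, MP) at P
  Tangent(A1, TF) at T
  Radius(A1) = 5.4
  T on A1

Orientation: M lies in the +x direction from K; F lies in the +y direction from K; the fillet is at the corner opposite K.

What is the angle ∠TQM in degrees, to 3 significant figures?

169°

The virtual corner opposite K is at (66.5, 34.0). Since A1 is tangent to MP there, QP ⟂ MP and tangency of A1 to TF means the radius QT is perpendicular to TF, with radius 5.4, so the center Q sits 5.4 in from both sides at Q = (61.1, 28.6). That places the tangent points at P = (66.5, 28.6) on MP and T = (61.1, 34.0) on TF. Then cos ∠TQM = QT·QM / (|QT||QM|), giving 169°.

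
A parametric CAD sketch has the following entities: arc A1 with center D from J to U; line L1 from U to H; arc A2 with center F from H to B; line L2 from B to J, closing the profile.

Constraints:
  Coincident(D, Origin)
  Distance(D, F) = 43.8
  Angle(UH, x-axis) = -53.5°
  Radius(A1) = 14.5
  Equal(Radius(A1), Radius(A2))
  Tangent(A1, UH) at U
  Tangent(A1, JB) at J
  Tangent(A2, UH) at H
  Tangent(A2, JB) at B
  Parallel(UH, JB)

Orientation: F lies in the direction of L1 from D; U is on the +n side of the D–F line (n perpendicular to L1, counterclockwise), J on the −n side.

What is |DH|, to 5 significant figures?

46.138

Tangency of A1 to both parallel lines with radius 14.5 puts U and J at D ± 14.5·n: U = (11.656, 8.6249), J = (-11.656, -8.6249). Equal radii place H and B the same way about F: H = F + 14.5·n = (37.709, -26.584), B = F − 14.5·n = (14.397, -43.834). Then |DH| = |H − D| = 46.138.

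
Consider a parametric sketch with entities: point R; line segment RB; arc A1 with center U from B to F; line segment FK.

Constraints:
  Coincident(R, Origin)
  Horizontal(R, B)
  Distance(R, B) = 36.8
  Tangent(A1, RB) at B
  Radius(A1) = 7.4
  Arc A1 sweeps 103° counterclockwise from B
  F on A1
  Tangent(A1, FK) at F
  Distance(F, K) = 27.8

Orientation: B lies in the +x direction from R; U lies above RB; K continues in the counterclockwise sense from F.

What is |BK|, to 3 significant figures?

36.2

On A1, B sits at bearing -90° from U; a 103° counterclockwise sweep puts F at bearing 13°, so F = U + 7.4·(cos 13°, sin 13°) = (44.0, 9.06). Since A1 is tangent to FK there, UF ⟂ FK, so FK runs along (−sin 13°, cos 13°); with |FK| = 27.8, K = (37.8, 36.2). Then |BK| = |K − B| = 36.2.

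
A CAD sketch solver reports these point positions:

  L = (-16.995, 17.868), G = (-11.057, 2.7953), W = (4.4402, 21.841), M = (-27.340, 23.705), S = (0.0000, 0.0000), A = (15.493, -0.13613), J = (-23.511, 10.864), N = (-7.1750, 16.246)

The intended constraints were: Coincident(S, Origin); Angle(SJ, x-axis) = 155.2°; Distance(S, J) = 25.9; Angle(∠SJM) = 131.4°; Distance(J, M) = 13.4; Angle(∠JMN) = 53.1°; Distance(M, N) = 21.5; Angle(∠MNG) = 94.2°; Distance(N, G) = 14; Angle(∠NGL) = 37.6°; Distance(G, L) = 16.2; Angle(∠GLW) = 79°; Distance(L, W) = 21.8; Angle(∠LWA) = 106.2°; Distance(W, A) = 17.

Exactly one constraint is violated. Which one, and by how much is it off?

Distance(W, A) = 17 — off by 7.60.

S = (0.00, 0.00) ✓; SJ at 155.2° ✓; |SJ| = 25.90 ✓; ∠SJM = 131.4° ✓; |JM| = 13.40 ✓; ∠JMN = 53.10° ✓; |MN| = 21.50 ✓; ∠MNG = 94.20° ✓; |NG| = 14.00 ✓; ∠NGL = 37.60° ✓; |GL| = 16.20 ✓; ∠GLW = 79.00° ✓; |LW| = 21.80 ✓; ∠LWA = 106.2° ✓; |WA| = 24.60 ✗.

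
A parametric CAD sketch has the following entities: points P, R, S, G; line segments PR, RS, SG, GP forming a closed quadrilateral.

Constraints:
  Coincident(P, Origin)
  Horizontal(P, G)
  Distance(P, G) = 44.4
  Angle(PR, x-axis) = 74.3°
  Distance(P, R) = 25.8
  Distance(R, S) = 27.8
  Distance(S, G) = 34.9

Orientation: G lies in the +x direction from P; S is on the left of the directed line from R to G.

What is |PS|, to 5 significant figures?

47.139

P is at the origin; PG is horizontal with |PG| = 44.4 and G in +x, so G = (44.4, 0). PR runs at 74.3° with |PR| = 25.8, so R = (6.9815, 24.837). S is determined by |RS| = 27.8 and |SG| = 34.9 together: it lies at the intersection of circle(R, 27.8) and circle(G, 34.9). With |RG| = 44.912, the foot of the radical line on RG is 17.500 from R and the perpendicular offset is √(27.8² − 17.500²) = 21.601. Taking the left-of-RG solution: S = (33.508, 33.157).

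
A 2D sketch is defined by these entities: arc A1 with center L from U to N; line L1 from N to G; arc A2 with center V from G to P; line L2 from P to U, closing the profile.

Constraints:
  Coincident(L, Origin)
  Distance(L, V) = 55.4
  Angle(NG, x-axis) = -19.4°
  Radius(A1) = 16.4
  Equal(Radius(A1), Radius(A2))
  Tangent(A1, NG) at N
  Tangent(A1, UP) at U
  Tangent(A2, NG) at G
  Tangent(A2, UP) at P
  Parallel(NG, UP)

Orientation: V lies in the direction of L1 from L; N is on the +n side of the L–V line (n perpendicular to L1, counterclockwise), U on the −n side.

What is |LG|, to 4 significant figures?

57.78

The slot axis is L1's direction at -19.4°, so u = (cos -19.4°, sin -19.4°) = (0.9432, -0.3322) and n = (−sin -19.4°, cos -19.4°) = (0.3322, 0.9432). L is at the origin and V lies 55.4 along u from L, so V = 55.4·u = (52.25, -18.40). Tangency of A1 to both parallel lines with radius 16.4 puts N and U at L ± 16.4·n: N = (5.447, 15.47), U = (-5.447, -15.47). Equal radii place G and P the same way about V: G = V + 16.4·n = (57.70, -2.933), P = V − 16.4·n = (46.81, -33.87). Then |LG| = |G − L| = 57.78.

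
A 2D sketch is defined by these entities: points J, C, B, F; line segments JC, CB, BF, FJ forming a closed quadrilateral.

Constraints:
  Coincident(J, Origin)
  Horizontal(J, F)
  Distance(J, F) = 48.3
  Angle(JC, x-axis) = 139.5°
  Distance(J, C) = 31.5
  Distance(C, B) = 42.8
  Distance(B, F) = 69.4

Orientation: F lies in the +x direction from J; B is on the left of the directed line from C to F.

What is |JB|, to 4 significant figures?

53.28

J is at the origin; J and F share the same y with |JF| = 48.3 and F in +x, so F = (48.3, 0). JC runs at 139.5° with |JC| = 31.5, so C = (-23.95, 20.46). B is determined by |CB| = 42.8 and |BF| = 69.4 together: it lies at the intersection of circle(C, 42.8) and circle(F, 69.4). With |CF| = 75.09, the foot of the radical line on CF is 17.67 from C and the perpendicular offset is √(42.8² − 17.67²) = 38.98. Taking the left-of-CF solution: B = (3.672, 53.15).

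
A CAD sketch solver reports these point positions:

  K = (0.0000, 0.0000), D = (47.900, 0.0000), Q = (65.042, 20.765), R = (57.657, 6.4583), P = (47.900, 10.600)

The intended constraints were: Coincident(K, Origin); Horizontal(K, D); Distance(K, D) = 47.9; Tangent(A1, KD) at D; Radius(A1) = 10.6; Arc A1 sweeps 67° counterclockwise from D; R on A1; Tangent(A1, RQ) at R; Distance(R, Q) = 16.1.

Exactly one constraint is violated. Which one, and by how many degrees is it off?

Tangent(A1, RQ) at R — off by 4.30°.

K = (0.00, 0.00) ✓; K.y = 0.00, D.y = 0.00 ✓; |KD| = 47.90 ✓; ∠(PD, DK) = 90.00° ✓; |PD| = 10.60 ✓; bearing(P→R) − bearing(P→D) = 67.00° ✓; |PR| = 10.60 ✓; ∠(PR, RQ) = 94.30° ✗; |RQ| = 16.10 ✓.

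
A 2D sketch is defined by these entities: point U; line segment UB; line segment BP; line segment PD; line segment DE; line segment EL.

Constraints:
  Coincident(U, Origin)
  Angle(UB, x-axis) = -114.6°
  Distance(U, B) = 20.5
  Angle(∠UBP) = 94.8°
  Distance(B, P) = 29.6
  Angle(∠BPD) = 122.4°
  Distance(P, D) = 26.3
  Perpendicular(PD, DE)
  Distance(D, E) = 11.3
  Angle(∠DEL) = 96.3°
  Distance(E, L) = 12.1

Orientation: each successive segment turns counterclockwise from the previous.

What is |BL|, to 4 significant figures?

32.57

U is at the origin; UB runs at -114.6° with length 20.5, so B = (-8.534, -18.64). ∠UBP = 94.8° gives BP at -29.40° from the x-axis; with |BP| = 29.6, P = (17.25, -33.17). ∠BPD = 122.4° gives PD at 28.20° from the x-axis; with |PD| = 26.3, D = (40.43, -20.74). PD is perpendicular to DE, so DE runs at 118.2°; with |DE| = 11.3, E = (35.09, -10.78). ∠DEL = 96.3° gives EL at -158.1° from the x-axis; with |EL| = 12.1, L = (23.87, -15.30). Then |BL| = |L − B| = 32.57.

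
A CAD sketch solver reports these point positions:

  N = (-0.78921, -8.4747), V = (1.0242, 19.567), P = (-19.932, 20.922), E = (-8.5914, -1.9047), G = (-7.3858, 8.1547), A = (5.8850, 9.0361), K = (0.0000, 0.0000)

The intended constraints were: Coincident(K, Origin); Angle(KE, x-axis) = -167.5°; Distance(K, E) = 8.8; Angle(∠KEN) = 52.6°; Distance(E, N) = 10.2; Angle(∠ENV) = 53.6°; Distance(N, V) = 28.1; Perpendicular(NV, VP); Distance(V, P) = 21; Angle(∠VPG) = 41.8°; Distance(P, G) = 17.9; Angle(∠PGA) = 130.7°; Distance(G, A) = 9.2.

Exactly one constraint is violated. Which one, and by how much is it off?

Distance(G, A) = 9.2 — off by 4.10.

K = (0.00, 0.00) ✓; KE at -167.5° ✓; |KE| = 8.800 ✓; ∠KEN = 52.60° ✓; |EN| = 10.20 ✓; ∠ENV = 53.60° ✓; |NV| = 28.10 ✓; ∠(NV, VP) = 90.00° ✓; |VP| = 21.00 ✓; ∠VPG = 41.80° ✓; |PG| = 17.90 ✓; ∠PGA = 130.7° ✓; |GA| = 13.30 ✗.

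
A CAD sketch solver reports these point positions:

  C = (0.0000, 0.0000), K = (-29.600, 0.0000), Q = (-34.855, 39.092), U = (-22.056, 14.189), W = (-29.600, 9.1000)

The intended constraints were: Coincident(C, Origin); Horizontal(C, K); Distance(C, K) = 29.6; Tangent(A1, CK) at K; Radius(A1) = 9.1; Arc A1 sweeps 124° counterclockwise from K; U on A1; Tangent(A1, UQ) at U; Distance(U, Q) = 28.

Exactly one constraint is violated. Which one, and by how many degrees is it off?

Tangent(A1, UQ) at U — off by 6.80°.

C = (0.00, 0.00) ✓; C.y = 0.00, K.y = 0.00 ✓; |CK| = 29.60 ✓; ∠(WK, KC) = 90.00° ✓; |WK| = 9.100 ✓; bearing(W→U) − bearing(W→K) = 124.0° ✓; |WU| = 9.100 ✓; ∠(WU, UQ) = 96.80° ✗; |UQ| = 28.00 ✓.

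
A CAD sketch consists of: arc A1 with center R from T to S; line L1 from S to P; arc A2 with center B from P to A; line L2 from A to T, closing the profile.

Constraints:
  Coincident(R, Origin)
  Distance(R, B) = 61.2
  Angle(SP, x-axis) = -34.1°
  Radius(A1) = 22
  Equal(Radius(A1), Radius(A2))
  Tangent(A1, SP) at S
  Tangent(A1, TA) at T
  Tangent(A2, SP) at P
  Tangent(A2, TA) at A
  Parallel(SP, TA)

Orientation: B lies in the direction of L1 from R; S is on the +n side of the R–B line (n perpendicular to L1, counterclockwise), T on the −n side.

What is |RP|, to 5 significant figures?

65.034

The slot axis is L1's direction at -34.1°, so u = (cos -34.1°, sin -34.1°) = (0.82806, -0.56064) and n = (−sin -34.1°, cos -34.1°) = (0.56064, 0.82806). R is at the origin and B lies 61.2 along u from R, so B = 61.2·u = (50.677, -34.311). Tangency of A1 to both parallel lines with radius 22.0 puts S and T at R ± 22.0·n: S = (12.334, 18.217), T = (-12.334, -18.217). Equal radii place P and A the same way about B: P = B + 22.0·n = (63.011, -16.094), A = B − 22.0·n = (38.343, -52.528). Then |RP| = |P − R| = 65.034.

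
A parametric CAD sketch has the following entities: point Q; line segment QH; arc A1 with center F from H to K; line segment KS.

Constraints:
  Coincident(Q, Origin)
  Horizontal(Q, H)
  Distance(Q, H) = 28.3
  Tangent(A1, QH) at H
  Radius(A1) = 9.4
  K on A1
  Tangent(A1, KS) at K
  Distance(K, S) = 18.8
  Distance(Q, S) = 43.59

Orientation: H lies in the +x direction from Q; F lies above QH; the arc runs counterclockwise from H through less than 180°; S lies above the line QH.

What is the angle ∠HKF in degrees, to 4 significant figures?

36.03°

Checks: |FK| = 9.400 ✓; ∠(FK, KS) = 90.00° ✓; |KS| = 18.80 ✓; |QS| = 43.59 ✓.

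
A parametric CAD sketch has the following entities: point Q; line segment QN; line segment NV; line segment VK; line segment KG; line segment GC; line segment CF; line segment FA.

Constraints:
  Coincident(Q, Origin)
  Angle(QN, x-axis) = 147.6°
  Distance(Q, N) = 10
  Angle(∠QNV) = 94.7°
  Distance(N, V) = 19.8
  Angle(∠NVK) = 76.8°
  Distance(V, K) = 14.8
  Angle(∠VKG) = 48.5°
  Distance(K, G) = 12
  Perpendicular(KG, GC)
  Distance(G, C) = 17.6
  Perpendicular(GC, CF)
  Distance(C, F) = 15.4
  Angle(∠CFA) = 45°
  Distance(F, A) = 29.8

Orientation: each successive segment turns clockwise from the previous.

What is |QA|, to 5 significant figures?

9.0098

The perpendicularity gives CF at right angles to GC, so CF runs at 7.6000°; with |CF| = 15.4, F = (12.990, 31.094). ∠CFA = 45.0° gives FA at -127.40° from the x-axis; with |FA| = 29.8, A = (-5.1102, 7.4204). Then |QA| = |A − Q| = 9.0098.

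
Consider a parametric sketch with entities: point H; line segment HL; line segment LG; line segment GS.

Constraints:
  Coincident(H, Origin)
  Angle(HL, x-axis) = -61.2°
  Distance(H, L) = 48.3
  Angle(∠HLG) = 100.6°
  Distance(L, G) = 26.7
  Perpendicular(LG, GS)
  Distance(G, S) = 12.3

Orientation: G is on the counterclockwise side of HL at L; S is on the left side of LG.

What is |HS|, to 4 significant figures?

50.04

H is at the origin; HL runs at -61.2° with length 48.3, so L = 48.3·(cos -61.2°, sin -61.2°) = (23.27, -42.33). ∠HLG = 100.6°, so LG runs at -61.2° + (180° − 100.6°) = 18.20° from the x-axis; with |LG| = 26.7, G = L + 26.7·(cos 18.20°, sin 18.20°) = (48.63, -33.99). LG is perpendicular to GS; with |GS| = 12.3 on the left of LG, S = G + 12.3·(-0.3123, 0.9500) = (44.79, -22.30). Then |HS| = |S − H| = 50.04.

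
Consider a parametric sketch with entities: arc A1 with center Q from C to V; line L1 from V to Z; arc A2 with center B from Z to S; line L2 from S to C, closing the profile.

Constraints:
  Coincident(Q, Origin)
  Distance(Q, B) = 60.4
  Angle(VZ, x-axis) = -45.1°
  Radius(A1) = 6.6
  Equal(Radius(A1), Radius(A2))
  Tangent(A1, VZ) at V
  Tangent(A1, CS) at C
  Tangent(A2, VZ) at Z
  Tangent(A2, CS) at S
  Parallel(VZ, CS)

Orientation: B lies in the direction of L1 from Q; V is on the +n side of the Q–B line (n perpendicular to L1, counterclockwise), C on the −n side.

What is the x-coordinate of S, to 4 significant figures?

37.96

The slot axis is L1's direction at -45.1°, so u = (cos -45.1°, sin -45.1°) = (0.7059, -0.7083) and n = (−sin -45.1°, cos -45.1°) = (0.7083, 0.7059). Q is at the origin and B lies 60.4 along u from Q, so B = 60.4·u = (42.63, -42.78). Tangency of A1 to both parallel lines with radius 6.6 puts V and C at Q ± 6.6·n: V = (4.675, 4.659), C = (-4.675, -4.659). Equal radii place Z and S the same way about B: Z = B + 6.6·n = (47.31, -38.12), S = B − 6.6·n = (37.96, -47.44). So S.x = 37.96.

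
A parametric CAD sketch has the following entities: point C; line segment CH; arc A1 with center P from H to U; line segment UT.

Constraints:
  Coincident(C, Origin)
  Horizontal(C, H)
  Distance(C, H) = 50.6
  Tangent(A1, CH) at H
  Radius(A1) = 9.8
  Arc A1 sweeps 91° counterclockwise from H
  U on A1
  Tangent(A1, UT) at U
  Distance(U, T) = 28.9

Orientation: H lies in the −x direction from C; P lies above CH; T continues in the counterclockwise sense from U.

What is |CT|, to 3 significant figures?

56.7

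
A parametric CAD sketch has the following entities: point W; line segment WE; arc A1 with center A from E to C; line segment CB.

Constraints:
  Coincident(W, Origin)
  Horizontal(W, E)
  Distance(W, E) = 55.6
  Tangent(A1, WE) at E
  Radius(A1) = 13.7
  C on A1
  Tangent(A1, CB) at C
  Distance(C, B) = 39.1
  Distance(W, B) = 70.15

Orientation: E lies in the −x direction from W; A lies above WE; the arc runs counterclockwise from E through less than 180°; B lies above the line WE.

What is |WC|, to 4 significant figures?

44.48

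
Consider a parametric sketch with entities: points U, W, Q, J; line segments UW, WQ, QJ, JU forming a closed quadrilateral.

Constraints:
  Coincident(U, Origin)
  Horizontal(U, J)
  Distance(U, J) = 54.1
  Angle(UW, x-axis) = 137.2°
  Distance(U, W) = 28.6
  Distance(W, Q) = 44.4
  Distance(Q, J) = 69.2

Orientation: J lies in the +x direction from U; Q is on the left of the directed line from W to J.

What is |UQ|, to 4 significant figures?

53.07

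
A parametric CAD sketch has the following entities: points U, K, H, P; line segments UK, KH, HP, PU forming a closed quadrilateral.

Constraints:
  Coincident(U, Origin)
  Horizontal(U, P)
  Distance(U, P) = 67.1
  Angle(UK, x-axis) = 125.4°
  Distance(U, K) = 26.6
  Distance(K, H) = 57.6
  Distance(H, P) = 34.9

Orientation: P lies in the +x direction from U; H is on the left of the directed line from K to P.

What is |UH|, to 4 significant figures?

48.67

U is at the origin; UP is horizontal with |UP| = 67.1 and P in +x, so P = (67.1, 0). UK runs at 125.4° with |UK| = 26.6, so K = (-15.41, 21.68). H is determined by |KH| = 57.6 and |HP| = 34.9 together: it lies at the intersection of circle(K, 57.6) and circle(P, 34.9). With |KP| = 85.31, the foot of the radical line on KP is 54.96 from K and the perpendicular offset is √(57.6² − 54.96²) = 17.23. Taking the left-of-KP solution: H = (42.13, 24.38).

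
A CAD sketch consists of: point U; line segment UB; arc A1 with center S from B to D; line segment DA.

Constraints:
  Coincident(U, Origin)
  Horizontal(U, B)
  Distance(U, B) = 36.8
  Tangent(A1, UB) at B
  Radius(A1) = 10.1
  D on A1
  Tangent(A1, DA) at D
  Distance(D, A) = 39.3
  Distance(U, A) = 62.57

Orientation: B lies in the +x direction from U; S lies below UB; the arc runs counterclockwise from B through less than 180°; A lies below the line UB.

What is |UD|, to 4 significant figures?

29.80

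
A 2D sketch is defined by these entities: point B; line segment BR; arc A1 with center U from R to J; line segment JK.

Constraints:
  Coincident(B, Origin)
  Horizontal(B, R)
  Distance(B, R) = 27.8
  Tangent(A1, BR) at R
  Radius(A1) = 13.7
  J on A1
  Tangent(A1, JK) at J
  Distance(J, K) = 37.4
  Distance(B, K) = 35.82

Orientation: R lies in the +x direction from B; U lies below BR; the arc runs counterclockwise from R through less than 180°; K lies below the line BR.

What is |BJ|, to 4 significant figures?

17.71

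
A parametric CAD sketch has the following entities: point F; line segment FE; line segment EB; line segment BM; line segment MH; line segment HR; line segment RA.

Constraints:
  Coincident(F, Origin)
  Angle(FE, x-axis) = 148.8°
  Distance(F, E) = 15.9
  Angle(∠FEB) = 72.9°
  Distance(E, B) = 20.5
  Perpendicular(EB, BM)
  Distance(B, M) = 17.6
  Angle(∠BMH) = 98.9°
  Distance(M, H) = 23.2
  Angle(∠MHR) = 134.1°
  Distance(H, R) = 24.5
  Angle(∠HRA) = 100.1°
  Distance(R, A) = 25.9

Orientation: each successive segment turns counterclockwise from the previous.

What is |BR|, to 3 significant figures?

43.0

F is at the origin; FE runs at 148.8° with length 15.9, so E = (-13.6, 8.24). ∠FEB = 72.9° gives EB at -104° from the x-axis; with |EB| = 20.5, B = (-18.6, -11.6). The perpendicularity gives BM at right angles to EB, so BM runs at -14.1°; with |BM| = 17.6, M = (-1.52, -15.9). ∠BMH = 98.9° gives MH at 67.0° from the x-axis; with |MH| = 23.2, H = (7.54, 5.42). ∠MHR = 134.1° gives HR at 113° from the x-axis; with |HR| = 24.5, R = (-1.99, 28.0). Then |BR| = |R − B| = 43.0.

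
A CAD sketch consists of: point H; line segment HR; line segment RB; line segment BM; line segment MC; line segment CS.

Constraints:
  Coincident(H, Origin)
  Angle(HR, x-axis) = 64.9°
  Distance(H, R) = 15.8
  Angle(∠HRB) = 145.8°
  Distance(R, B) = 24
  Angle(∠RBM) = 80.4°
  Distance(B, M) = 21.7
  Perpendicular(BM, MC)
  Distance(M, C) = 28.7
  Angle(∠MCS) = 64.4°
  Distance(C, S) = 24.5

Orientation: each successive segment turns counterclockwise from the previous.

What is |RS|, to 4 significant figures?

7.081

H is at the origin; HR runs at 64.9° with length 15.8, so R = (6.702, 14.31). ∠HRB = 145.8° gives RB at 99.10° from the x-axis; with |RB| = 24.0, B = (2.907, 38.01). ∠RBM = 80.4° gives BM at -161.3° from the x-axis; with |BM| = 21.7, M = (-17.65, 31.05). BM ⟂ MC, so MC runs at -71.30°; with |MC| = 28.7, C = (-8.446, 3.864). ∠MCS = 64.4° gives CS at 44.30° from the x-axis; with |CS| = 24.5, S = (9.088, 20.97). Then |RS| = |S − R| = 7.081.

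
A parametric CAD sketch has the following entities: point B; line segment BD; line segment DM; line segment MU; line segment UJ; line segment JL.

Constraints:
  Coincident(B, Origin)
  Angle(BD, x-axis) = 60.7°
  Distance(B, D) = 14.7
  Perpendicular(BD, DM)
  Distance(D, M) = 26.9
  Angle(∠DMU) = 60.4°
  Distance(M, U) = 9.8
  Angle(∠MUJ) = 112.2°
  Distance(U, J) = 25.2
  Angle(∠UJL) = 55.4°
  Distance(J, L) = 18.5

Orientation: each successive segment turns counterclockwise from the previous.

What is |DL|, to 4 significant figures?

12.69

∠MUJ = 112.2° gives UJ at -21.90° from the x-axis; with |UJ| = 25.2, J = (7.168, 6.785). ∠UJL = 55.4° gives JL at 102.7° from the x-axis; with |JL| = 18.5, L = (3.101, 24.83). Then |DL| = |L − D| = 12.69.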